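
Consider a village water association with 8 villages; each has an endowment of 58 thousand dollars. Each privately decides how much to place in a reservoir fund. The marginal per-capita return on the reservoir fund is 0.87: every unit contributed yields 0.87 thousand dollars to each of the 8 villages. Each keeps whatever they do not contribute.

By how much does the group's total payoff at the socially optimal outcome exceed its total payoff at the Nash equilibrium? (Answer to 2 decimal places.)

The private return per contributed unit is 0.87 < 1, so contributing 0 is dominant for every player. At the Nash equilibrium everyone keeps their 58, and the group total is 8 × 58 = 464.
Each contributed unit returns 6.960 to the group as a whole (0.87 to each of 8 players), which exceeds 1, so the social optimum is full contribution: group total = 6.960 × 464 = 3229.44.
Efficiency loss = 3229.44 − 464 = 2765.44.

2765.44 thousand dollars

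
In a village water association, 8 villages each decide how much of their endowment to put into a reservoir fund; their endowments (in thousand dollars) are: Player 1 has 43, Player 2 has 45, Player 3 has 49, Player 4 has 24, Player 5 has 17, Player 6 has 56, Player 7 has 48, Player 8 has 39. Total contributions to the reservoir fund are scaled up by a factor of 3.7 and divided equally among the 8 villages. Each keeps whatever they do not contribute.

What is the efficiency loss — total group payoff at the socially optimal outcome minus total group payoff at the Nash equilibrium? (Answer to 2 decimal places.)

The private return per contributed unit is 3.7/8 = 0.4625 < 1 for every player regardless of endowment, so the Nash equilibrium is zero contribution and the group total is Σ E_j = 43 + 45 + 49 + 24 + 17 + 56 + 48 + 39 = 321.
Each contributed unit returns 3.700 to the group, so the social optimum is full contribution by everyone: group total = 3.700 × 321 = 1187.70.
Efficiency loss = (3.700 − 1) × 321 = 866.70.

866.70 thousand dollars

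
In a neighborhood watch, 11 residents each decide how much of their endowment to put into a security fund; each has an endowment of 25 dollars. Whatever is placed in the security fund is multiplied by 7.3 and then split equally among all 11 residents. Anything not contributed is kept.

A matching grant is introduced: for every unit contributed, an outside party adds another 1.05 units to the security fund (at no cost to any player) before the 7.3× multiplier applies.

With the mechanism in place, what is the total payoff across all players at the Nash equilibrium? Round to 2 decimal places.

The effective private return per unit is now 7.3 × 2.05 / 11 = 1.3605 > 1, so every player's dominant strategy flips to full contribution.
At the Nash equilibrium everyone contributes 25. Group total payoff = 7.3 × 2.05 × 275 = 4115.38.

4115.38 dollars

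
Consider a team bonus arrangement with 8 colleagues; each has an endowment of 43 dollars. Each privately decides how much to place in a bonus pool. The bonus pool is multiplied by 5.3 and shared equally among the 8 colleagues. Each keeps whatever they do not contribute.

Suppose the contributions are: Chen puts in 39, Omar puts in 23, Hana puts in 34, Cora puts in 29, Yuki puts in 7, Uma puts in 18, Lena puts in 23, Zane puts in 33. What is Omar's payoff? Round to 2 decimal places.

Total contributed: 39 + 23 + 34 + 29 + 7 + 18 + 23 + 33 = 206.
Each receives 5.3 × 206 / 8 = 136.48 from the bonus pool.
Omar keeps 43 − 23 = 20, so Omar's payoff is 20 + 136.48 = 156.48.

156.48 dollars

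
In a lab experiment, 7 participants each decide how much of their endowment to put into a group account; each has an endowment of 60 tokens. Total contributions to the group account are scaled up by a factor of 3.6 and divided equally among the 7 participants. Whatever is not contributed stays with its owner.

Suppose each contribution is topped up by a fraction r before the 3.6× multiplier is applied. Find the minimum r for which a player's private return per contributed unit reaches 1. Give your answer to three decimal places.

With matching at rate r, one contributed unit becomes (1 + r) in the group account and returns 3.6 × (1 + r) / 7 to the contributor.
Setting this equal to 1: 1 + r = 7/3.6 = 1.9444.
So the minimum matching rate is r = 1.9444 − 1 = 0.944.

0.944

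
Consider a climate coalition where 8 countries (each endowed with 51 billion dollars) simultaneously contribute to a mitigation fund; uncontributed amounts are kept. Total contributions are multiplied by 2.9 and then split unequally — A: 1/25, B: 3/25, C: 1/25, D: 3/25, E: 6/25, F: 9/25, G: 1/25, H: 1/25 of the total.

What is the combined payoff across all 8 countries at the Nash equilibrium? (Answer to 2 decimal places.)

504.90 billion dollars

A player with share s gets back 2.9·s per unit contributed, so full contribution is dominant for anyone with s > 1/2.9 = 0.3448 and zero contribution is dominant for anyone below.
Only F (9/25) clears that bar, contributing 51; the remaining 7 contribute 0. Total contributed: 51.
The mitigation fund pays out 2.9 × 51 = 147.90 in total (split across the unequal shares, but the aggregate is all that matters for the group sum).
The 7 free-riders keep 51 each, adding 357. Group total = 357 + 147.90 = 504.90.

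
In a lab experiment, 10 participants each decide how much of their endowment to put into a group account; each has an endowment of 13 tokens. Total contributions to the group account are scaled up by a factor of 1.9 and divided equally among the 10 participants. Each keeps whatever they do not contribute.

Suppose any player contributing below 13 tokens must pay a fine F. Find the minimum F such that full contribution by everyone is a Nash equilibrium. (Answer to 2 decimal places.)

Given the others contribute fully, the best deviation is to contribute 0 (any partial contribution still incurs the fine and gives up units whose private return 0.1900 is below 1).
Deviating from 13 to 0 saves 13 tokens but forfeits the deviator's share of the drop in the group account: 1.9/10 × 13 = 2.47.
So the deviation gain is 13 − 2.47 = 10.53, and the fine must be at least 10.53 tokens to wipe it out.

10.53 tokens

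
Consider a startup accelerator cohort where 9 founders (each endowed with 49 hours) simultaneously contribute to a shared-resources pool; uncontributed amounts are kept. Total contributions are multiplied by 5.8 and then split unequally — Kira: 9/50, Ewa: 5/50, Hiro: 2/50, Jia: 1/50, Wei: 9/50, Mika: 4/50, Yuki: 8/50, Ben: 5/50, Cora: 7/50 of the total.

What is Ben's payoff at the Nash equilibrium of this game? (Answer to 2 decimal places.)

105.84 hours

A player with share s gets back 5.8·s per unit contributed, so full contribution is dominant for anyone with s > 1/5.8 = 0.1724 and zero contribution is dominant for anyone below.
Kira and Wei are above the threshold, contributing 49 each; the remaining 7 contribute 0. Total contributed: 98.
Ben keeps 49 and receives 5.8 × 98 × 5/50 = 56.84 from the shared-resources pool, for a payoff of 105.84.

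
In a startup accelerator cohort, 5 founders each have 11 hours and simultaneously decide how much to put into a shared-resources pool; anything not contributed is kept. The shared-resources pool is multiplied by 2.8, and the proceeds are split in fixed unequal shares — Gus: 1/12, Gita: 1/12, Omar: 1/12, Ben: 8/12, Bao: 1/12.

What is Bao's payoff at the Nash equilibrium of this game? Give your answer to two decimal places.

13.57 hours

Each unit j contributes comes back to j as 2.8 × (j's share), so j prefers to contribute only if that share exceeds 1/2.8 = 0.3571; otherwise keeping the unit dominates.
The only share above 0.3571 is Ben's 8/12, contributing 11; the remaining 4 contribute 0. Total contributed: 11.
Bao keeps 11 and receives 2.8 × 11 × 1/12 = 2.57 from the shared-resources pool, for a payoff of 13.57.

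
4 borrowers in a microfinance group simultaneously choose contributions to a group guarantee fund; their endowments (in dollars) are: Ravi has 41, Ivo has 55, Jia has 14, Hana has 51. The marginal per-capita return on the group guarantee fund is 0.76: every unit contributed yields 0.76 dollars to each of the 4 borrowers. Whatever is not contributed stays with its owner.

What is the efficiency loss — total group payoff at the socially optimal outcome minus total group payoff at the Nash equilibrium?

328.44 dollars

The private return per contributed unit is 0.76 < 1 for everyone, so the Nash equilibrium is zero contribution and the group total is Σ E_j = 41 + 55 + 14 + 51 = 161.
Each contributed unit returns 3.040 to the group, so the social optimum is full contribution by everyone: group total = 3.040 × 161 = 489.44.
Efficiency loss = (3.040 − 1) × 161 = 328.44.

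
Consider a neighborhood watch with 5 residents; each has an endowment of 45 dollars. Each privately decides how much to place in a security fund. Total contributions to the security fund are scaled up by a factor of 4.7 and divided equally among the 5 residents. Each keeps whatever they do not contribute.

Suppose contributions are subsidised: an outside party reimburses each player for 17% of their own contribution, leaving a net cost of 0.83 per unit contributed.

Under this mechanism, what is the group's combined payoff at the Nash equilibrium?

Under the mechanism each unit contributed yields (4.7/5) / 0.83 = 1.1325 back to its contributor per unit of net cost, which exceeds 1, making full contribution the dominant choice for everyone.
At the Nash equilibrium everyone contributes 45. Group total payoff = 5 × (45 × 0.17 + 4.7 × 45) = 1095.75.

1095.75 dollars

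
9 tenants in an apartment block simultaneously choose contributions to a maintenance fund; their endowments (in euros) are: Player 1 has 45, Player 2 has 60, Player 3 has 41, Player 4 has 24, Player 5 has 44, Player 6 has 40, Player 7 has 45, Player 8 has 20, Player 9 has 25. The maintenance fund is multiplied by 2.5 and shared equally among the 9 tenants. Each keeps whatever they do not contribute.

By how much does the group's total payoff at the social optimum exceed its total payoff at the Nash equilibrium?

516.00 euros

The private return per contributed unit is 2.5/9 = 0.2778 < 1 for every player regardless of endowment, so the Nash equilibrium is zero contribution and the group total is Σ E_j = 45 + 60 + 41 + 24 + 44 + 40 + 45 + 20 + 25 = 344.
Each contributed unit returns 2.500 to the group, so the social optimum is full contribution by everyone: group total = 2.500 × 344 = 860.00.
Efficiency loss = (2.500 − 1) × 344 = 516.00.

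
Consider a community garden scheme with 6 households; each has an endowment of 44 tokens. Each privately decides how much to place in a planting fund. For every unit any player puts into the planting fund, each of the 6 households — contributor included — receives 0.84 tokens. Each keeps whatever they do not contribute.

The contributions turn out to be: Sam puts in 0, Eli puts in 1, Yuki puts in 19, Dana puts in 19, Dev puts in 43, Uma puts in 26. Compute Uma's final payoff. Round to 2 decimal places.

108.72 tokens

Total contributed: 0 + 1 + 19 + 19 + 43 + 26 = 108.
Each receives 0.84 × 108 = 90.72 from the planting fund.
Uma keeps 44 − 26 = 18, so Uma's payoff is 18 + 90.72 = 108.72.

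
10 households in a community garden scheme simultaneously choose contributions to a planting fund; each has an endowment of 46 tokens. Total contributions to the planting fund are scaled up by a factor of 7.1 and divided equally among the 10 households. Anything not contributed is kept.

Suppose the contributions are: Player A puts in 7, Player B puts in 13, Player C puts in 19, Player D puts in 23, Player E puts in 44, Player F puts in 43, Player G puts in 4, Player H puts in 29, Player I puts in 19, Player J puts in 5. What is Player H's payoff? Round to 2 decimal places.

Total contributed: 7 + 13 + 19 + 23 + 44 + 43 + 4 + 29 + 19 + 5 = 206.
Each receives 7.1 × 206 / 10 = 146.26 from the planting fund.
Player H keeps 46 − 29 = 17, so Player H's payoff is 17 + 146.26 = 163.26.

163.26 tokens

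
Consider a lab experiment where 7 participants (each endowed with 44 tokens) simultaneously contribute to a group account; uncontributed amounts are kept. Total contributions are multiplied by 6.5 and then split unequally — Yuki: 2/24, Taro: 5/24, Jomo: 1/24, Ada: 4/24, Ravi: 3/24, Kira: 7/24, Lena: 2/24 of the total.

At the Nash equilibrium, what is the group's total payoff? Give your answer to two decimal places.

Each unit j contributes comes back to j as 6.5 × (j's share), so j prefers to contribute only if that share exceeds 1/6.5 = 0.1538; otherwise keeping the unit dominates.
Taro, Ada and Kira are above the threshold, contributing 44 each; the remaining 4 contribute 0. Total contributed: 132.
The group account pays out 6.5 × 132 = 858.00 in total (split across the unequal shares, but the aggregate is all that matters for the group sum).
The 4 free-riders keep 44 each, adding 176. Group total = 176 + 858.00 = 1034.00.

1034.00 tokens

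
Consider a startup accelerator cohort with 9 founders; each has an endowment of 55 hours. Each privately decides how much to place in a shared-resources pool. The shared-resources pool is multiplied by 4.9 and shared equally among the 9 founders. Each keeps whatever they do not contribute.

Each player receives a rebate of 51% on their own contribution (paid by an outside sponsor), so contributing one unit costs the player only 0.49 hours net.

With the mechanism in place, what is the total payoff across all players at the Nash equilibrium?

2677.95 hours

The effective private return per unit is now (4.9/9) / 0.49 = 1.1111 > 1, so every player's dominant strategy flips to full contribution.
So the Nash equilibrium is full contribution by all 9; the group earns 9 × (55 × 0.51 + 4.9 × 55) = 2677.95.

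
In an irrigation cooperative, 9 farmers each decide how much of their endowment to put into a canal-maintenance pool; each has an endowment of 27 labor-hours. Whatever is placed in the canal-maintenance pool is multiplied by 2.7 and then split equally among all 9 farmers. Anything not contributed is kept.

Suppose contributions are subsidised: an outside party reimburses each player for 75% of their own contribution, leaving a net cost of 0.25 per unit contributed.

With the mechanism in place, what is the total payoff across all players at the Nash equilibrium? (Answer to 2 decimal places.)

Under the mechanism each unit contributed yields (2.7/9) / 0.25 = 1.2000 back to its contributor per unit of net cost, which exceeds 1, making full contribution the dominant choice for everyone.
So the Nash equilibrium is full contribution by all 9; the group earns 9 × (27 × 0.75 + 2.7 × 27) = 838.35.

838.35 labor-hours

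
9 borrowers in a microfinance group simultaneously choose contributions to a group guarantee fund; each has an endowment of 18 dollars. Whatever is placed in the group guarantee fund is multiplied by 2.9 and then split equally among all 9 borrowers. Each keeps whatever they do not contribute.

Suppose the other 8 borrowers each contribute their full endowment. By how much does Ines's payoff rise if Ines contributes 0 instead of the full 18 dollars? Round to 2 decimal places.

Switching from a contribution of 18 to 0 lets Ines keep an extra 18 dollars, but lowers the group guarantee fund by 18, which costs Ines their own share of that drop: 2.9/9 × 18 = 5.80.
Net gain = 18 − 5.80 = 12.20. The private return per contributed unit (0.3222) is below 1, so free-riding is indeed the best response regardless of what the others do.

12.20 dollars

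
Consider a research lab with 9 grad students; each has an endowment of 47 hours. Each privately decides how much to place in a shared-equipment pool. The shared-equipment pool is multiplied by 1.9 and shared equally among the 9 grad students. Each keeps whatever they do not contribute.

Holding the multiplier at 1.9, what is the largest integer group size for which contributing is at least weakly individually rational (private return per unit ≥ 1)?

Private return per unit is 1.9/(group size), which is ≥ 1 whenever the group size is ≤ 1.9.
The largest such integer is 1.

1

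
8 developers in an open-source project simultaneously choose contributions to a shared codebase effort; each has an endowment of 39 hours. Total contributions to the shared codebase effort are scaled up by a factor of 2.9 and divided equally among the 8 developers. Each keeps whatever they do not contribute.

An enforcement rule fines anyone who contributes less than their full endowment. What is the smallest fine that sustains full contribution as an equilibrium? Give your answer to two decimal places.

24.86 hours

Given the others contribute fully, the best deviation is to contribute 0 (any partial contribution still incurs the fine and gives up units whose private return 0.3625 is below 1).
Deviating from 39 to 0 saves 39 hours but forfeits the deviator's share of the drop in the shared codebase effort: 2.9/8 × 39 = 14.14.
So the deviation gain is 39 − 14.14 = 24.86, and the fine must be at least 24.86 hours to wipe it out.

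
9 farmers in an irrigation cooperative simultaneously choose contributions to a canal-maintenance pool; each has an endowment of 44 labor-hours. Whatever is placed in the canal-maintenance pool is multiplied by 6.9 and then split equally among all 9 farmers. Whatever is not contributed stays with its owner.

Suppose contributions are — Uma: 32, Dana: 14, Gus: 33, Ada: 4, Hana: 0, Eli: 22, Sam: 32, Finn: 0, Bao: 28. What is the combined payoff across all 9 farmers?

1369.50 labor-hours

Total contributed: 32 + 14 + 33 + 4 + 0 + 22 + 32 + 0 + 28 = 165; total kept: 9 × 44 − 165 = 231.
The canal-maintenance pool pays out 6.9 × 165 = 1138.50 in aggregate.
Group total = 231 + 1138.50 = 1369.50.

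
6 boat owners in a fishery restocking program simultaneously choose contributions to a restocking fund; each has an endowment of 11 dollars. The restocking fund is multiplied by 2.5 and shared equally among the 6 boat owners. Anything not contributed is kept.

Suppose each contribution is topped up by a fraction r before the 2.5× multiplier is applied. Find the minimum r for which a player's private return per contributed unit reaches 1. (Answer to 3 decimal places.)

1.400

With matching at rate r, one contributed unit becomes (1 + r) in the restocking fund and returns 2.5 × (1 + r) / 6 to the contributor.
Setting this equal to 1: 1 + r = 6/2.5 = 2.4000.
So the minimum matching rate is r = 2.4000 − 1 = 1.400.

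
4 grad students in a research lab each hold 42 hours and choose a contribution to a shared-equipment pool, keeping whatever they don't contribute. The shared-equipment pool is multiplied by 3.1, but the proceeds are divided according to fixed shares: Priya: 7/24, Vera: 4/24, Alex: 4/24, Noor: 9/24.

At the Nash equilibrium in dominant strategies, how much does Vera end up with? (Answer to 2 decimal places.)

Player j's private return per contributed unit is 3.1 × (j's share). Contributing is weakly dominant for j when that share is at least 1/3.1 = 0.3226, and contributing 0 is dominant otherwise.
Only Noor (9/24) clears that bar, contributing 42; the remaining 3 contribute 0. Total contributed: 42.
Vera keeps 42 and receives 3.1 × 42 × 4/24 = 21.70 from the shared-equipment pool, for a payoff of 63.70.

63.70 hours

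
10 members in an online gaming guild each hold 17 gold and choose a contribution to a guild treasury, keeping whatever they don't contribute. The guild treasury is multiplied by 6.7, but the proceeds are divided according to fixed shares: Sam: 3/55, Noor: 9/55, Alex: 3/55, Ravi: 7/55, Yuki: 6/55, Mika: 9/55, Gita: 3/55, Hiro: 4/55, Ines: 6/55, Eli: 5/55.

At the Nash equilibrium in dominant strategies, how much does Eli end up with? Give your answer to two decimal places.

A player with share s gets back 6.7·s per unit contributed, so full contribution is dominant for anyone with s > 1/6.7 = 0.1493 and zero contribution is dominant for anyone below.
The shares above 0.1493 belong to Noor and Mika, contributing 17 each; the remaining 8 contribute 0. Total contributed: 34.
Eli keeps 17 and receives 6.7 × 34 × 5/55 = 20.71 from the guild treasury, for a payoff of 37.71.

37.71 gold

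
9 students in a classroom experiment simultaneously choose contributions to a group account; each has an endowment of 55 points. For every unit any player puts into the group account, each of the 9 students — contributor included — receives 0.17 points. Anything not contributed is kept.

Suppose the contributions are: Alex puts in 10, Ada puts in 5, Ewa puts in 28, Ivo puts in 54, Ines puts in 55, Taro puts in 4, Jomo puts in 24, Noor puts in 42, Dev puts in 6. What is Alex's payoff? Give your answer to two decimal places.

Total contributed: 10 + 5 + 28 + 54 + 55 + 4 + 24 + 42 + 6 = 228.
Each receives 0.17 × 228 = 38.76 from the group account.
Alex keeps 55 − 10 = 45, so Alex's payoff is 45 + 38.76 = 83.76.

83.76 points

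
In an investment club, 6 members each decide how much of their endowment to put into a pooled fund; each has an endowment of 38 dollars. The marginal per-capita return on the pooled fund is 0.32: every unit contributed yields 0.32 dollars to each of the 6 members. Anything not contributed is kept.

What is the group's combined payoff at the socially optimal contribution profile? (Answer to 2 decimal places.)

437.76 dollars

Each contributed unit returns 1.920 to the group as a whole (0.32 to each of 6 players), which exceeds 1, so the social optimum is full contribution: group total = 1.920 × 228 = 437.76.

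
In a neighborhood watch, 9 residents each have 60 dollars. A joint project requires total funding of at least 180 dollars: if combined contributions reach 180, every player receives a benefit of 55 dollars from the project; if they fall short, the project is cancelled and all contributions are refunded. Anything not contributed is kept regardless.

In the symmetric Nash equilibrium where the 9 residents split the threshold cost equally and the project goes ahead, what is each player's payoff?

95 dollars

Equal share of the threshold: 180/9 = 20.
At this profile no one gains by cutting their contribution: any cut drops the total below 180, the project is cancelled, contributions are refunded, and the deviator ends with 60, which is less than 60 − 20 + 55 = 95. Contributing more than 20 just wastes the excess. So contributing exactly 20 is a best response.
Each player's payoff: 60 − 20 + 55 = 95.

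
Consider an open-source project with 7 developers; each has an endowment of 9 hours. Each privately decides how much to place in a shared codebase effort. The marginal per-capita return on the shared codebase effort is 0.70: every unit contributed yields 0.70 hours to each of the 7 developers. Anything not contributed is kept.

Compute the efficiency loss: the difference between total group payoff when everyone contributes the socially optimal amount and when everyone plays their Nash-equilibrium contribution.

The private return per contributed unit is 0.70 < 1, so contributing 0 is dominant for every player. At the Nash equilibrium everyone keeps their 9, and the group total is 7 × 9 = 63.
Each contributed unit returns 4.900 to the group as a whole (0.70 to each of 7 players), which exceeds 1, so the social optimum is full contribution: group total = 4.900 × 63 = 308.70.
Efficiency loss = 308.70 − 63 = 245.70.

245.70 hours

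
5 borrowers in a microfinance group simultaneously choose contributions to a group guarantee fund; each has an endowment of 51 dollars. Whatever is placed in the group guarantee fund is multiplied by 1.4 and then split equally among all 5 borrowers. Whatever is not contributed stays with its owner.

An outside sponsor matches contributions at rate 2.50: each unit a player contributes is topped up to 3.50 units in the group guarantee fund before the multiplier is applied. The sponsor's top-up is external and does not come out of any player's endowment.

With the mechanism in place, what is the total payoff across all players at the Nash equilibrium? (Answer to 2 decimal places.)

255.00 dollars

With the mechanism, a contributed unit returns 1.4 × 3.50 / 5 = 0.9800 per unit of net cost — still below 1 — so contributing 0 remains dominant for every player.
Everyone keeps their endowment and the group total is 5 × 51 = 255.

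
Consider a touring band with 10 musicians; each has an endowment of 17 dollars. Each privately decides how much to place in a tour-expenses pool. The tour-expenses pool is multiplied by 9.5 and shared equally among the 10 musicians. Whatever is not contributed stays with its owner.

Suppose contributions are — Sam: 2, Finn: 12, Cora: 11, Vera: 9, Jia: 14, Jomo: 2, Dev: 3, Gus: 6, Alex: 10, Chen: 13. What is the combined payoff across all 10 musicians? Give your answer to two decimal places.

867.00 dollars

Total contributed: 2 + 12 + 11 + 9 + 14 + 2 + 3 + 6 + 10 + 13 = 82; total kept: 10 × 17 − 82 = 88.
The tour-expenses pool pays out 9.5 × 82 = 779.00 in aggregate.
Group total = 88 + 779.00 = 867.00.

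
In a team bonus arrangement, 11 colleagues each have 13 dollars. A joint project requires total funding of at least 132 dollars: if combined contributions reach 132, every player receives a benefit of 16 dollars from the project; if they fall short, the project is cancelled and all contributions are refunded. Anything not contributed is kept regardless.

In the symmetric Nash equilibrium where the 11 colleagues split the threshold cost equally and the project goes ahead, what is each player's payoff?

Equal share of the threshold: 132/11 = 12.
At this profile no one gains by cutting their contribution: any cut drops the total below 132, the project is cancelled, contributions are refunded, and the deviator ends with 13, which is less than 13 − 12 + 16 = 17. Contributing more than 12 just wastes the excess. So contributing exactly 12 is a best response.
Each player's payoff: 13 − 12 + 16 = 17.

17 dollars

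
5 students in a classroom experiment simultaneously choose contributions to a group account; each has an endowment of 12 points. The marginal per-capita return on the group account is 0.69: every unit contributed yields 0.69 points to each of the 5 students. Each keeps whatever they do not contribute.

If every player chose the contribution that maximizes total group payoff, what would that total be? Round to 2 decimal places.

207.00 points

Each contributed unit returns 3.450 to the group as a whole (0.69 to each of 5 players), which exceeds 1, so the social optimum is full contribution: group total = 3.450 × 60 = 207.00.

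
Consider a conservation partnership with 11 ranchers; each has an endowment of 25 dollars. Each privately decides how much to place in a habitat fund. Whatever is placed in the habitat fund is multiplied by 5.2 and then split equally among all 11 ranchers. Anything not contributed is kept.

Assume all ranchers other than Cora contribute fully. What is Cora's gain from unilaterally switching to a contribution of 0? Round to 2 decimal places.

13.18 dollars

Switching from a contribution of 25 to 0 lets Cora keep an extra 25 dollars, but lowers the habitat fund by 25, which costs Cora their own share of that drop: 5.2/11 × 25 = 11.82.
Net gain = 25 − 11.82 = 13.18. The private return per contributed unit (0.4727) is below 1, so free-riding is indeed the best response regardless of what the others do.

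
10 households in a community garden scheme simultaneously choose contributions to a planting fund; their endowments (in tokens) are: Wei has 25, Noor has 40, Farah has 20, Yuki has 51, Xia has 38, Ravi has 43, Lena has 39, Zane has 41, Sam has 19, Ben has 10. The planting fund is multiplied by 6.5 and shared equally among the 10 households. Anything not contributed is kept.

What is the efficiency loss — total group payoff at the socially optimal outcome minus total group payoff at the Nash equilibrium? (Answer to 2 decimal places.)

The private return per contributed unit is 6.5/10 = 0.6500 < 1 for every player regardless of endowment, so the Nash equilibrium is zero contribution and the group total is Σ E_j = 25 + 40 + 20 + 51 + 38 + 43 + 39 + 41 + 19 + 10 = 326.
Each contributed unit returns 6.500 to the group, so the social optimum is full contribution by everyone: group total = 6.500 × 326 = 2119.00.
Efficiency loss = (6.500 − 1) × 326 = 1793.00.

1793.00 tokens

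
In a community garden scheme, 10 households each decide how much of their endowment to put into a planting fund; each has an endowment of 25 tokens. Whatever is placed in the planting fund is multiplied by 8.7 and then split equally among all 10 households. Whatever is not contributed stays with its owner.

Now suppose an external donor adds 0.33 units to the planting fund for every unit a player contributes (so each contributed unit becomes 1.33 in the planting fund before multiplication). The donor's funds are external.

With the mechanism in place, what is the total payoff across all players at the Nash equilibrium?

2892.75 tokens

The effective private return per unit is now 8.7 × 1.33 / 10 = 1.1571 > 1, so every player's dominant strategy flips to full contribution.
At the Nash equilibrium everyone contributes 25. Group total payoff = 8.7 × 1.33 × 250 = 2892.75.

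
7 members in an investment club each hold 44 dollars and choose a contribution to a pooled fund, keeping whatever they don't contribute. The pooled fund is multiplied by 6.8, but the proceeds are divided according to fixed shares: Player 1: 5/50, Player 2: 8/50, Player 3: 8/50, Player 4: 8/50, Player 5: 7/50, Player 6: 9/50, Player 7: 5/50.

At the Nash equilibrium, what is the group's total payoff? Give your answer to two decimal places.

Player j's private return per contributed unit is 6.8 × (j's share). Contributing is weakly dominant for j when that share is at least 1/6.8 = 0.1471, and contributing 0 is dominant otherwise.
The shares above 0.1471 belong to Player 2, Player 3, Player 4 and Player 6, contributing 44 each; the remaining 3 contribute 0. Total contributed: 176.
The pooled fund pays out 6.8 × 176 = 1196.80 in total (split across the unequal shares, but the aggregate is all that matters for the group sum).
The 3 free-riders keep 44 each, adding 132. Group total = 132 + 1196.80 = 1328.80.

1328.80 dollars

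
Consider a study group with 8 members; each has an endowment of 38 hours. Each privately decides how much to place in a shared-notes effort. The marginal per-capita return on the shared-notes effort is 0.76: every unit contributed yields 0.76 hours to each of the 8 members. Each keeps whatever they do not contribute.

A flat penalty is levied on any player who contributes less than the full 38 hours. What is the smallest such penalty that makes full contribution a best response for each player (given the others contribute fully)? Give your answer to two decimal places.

9.12 hours

Given the others contribute fully, the best deviation is to contribute 0 (any partial contribution still incurs the fine and gives up units whose private return 0.76 is below 1).
Deviating from 38 to 0 saves 38 hours but forfeits the deviator's share of the drop in the shared-notes effort: 0.76 × 38 = 28.88.
So the deviation gain is 38 − 28.88 = 9.12, and the fine must be at least 9.12 hours to wipe it out.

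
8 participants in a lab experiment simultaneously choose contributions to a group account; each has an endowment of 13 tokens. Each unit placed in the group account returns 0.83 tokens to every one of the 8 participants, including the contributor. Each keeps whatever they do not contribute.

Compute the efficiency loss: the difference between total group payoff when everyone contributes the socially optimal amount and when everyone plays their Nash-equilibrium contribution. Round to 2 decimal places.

586.56 tokens

The private return per contributed unit is 0.83 < 1, so contributing 0 is dominant for every player. At the Nash equilibrium everyone keeps their 13, and the group total is 8 × 13 = 104.
Each contributed unit returns 6.640 to the group as a whole (0.83 to each of 8 players), which exceeds 1, so the social optimum is full contribution: group total = 6.640 × 104 = 690.56.
Efficiency loss = 690.56 − 104 = 586.56.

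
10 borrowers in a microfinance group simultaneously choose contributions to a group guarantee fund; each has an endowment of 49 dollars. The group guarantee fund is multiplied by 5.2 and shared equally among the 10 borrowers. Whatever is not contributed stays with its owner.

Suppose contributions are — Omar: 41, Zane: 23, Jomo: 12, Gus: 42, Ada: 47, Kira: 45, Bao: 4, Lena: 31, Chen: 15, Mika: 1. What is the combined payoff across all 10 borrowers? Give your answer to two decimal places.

1586.20 dollars

Total contributed: 41 + 23 + 12 + 42 + 47 + 45 + 4 + 31 + 15 + 1 = 261; total kept: 10 × 49 − 261 = 229.
The group guarantee fund pays out 5.2 × 261 = 1357.20 in aggregate.
Group total = 229 + 1357.20 = 1586.20.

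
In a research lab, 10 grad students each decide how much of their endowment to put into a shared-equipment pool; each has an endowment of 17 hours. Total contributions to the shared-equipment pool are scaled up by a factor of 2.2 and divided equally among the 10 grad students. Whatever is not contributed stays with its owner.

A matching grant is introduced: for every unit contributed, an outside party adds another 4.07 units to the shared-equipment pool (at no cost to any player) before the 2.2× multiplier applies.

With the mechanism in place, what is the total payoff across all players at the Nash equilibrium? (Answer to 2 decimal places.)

With the mechanism, a contributed unit returns 2.2 × 5.07 / 10 = 1.1154 per unit of net cost to the contributor — now above 1 — so contributing fully is weakly dominant for every player.
So the Nash equilibrium is full contribution by all 10; the group earns 2.2 × 5.07 × 170 = 1896.18.

1896.18 hours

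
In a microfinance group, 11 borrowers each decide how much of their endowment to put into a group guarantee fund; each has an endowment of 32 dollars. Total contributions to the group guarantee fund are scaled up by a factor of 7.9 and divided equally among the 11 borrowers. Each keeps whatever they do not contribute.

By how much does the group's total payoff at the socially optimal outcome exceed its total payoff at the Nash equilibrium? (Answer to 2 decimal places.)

Each contributed unit returns 7.9/11 = 0.7182 to its contributor — below 1 — so contributing 0 is dominant for every player. At the Nash equilibrium everyone keeps their 32, and the group total is 11 × 32 = 352.
Each contributed unit returns 7.900 to the group as a whole (0.7182 to each of 11 players), which exceeds 1, so the social optimum is full contribution: group total = 7.900 × 352 = 2780.80.
Efficiency loss = 2780.80 − 352 = 2428.80.

2428.80 dollars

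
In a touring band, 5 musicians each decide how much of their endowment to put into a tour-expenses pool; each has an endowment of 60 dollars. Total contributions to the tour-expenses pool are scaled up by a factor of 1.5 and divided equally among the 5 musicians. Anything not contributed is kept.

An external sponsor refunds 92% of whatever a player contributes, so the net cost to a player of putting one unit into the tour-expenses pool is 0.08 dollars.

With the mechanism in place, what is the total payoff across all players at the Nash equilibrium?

The effective private return per unit is now (1.5/5) / 0.08 = 3.7500 > 1, so every player's dominant strategy flips to full contribution.
At the Nash equilibrium everyone contributes 60. Group total payoff = 5 × (60 × 0.92 + 1.5 × 60) = 726.00.

726.00 dollars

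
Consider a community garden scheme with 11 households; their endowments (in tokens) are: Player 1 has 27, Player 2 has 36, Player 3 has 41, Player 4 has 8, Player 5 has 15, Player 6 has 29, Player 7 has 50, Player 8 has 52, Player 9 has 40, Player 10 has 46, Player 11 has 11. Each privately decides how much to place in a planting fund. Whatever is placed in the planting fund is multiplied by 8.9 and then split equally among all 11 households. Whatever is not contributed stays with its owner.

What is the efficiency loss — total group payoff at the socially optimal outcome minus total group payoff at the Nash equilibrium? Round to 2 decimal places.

The private return per contributed unit is 8.9/11 = 0.8091 < 1 for every player regardless of endowment, so the Nash equilibrium is zero contribution and the group total is Σ E_j = 27 + 36 + 41 + 8 + 15 + 29 + 50 + 52 + 40 + 46 + 11 = 355.
Each contributed unit returns 8.900 to the group, so the social optimum is full contribution by everyone: group total = 8.900 × 355 = 3159.50.
Efficiency loss = (8.900 − 1) × 355 = 2804.50.

2804.50 tokens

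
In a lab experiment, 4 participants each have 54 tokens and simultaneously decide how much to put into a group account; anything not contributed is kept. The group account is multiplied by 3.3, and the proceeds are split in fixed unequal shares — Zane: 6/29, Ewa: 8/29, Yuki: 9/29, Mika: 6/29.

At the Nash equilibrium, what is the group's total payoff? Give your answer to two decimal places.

340.20 tokens

For player j, contributing a unit is worthwhile iff 3.3 × (j's share) ≥ 1, i.e. iff j's share is at least 0.3030.
Only Yuki (9/29) clears that bar, contributing 54; the remaining 3 contribute 0. Total contributed: 54.
The group account pays out 3.3 × 54 = 178.20 in total (split across the unequal shares, but the aggregate is all that matters for the group sum).
The 3 free-riders keep 54 each, adding 162. Group total = 162 + 178.20 = 340.20.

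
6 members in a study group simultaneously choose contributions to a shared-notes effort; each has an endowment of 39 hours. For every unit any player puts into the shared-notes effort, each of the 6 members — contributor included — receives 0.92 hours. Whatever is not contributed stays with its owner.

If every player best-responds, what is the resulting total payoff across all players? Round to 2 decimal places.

The private return per contributed unit is 0.92 < 1, so contributing 0 is dominant for every player. At the Nash equilibrium everyone keeps their 39, and the group total is 6 × 39 = 234.

234.00 hours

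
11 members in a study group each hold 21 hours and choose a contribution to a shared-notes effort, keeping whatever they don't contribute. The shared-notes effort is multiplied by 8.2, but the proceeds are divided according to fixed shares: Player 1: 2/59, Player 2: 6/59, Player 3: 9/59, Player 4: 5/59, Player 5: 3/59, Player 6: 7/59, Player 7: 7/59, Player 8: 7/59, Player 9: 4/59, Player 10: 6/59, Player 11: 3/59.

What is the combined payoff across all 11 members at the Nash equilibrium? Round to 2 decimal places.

Each unit j contributes comes back to j as 8.2 × (j's share), so j prefers to contribute only if that share exceeds 1/8.2 = 0.1220; otherwise keeping the unit dominates.
Only Player 3 (9/59) clears that bar, contributing 21; the remaining 10 contribute 0. Total contributed: 21.
The shared-notes effort pays out 8.2 × 21 = 172.20 in total (split across the unequal shares, but the aggregate is all that matters for the group sum).
The 10 free-riders keep 21 each, adding 210. Group total = 210 + 172.20 = 382.20.

382.20 hours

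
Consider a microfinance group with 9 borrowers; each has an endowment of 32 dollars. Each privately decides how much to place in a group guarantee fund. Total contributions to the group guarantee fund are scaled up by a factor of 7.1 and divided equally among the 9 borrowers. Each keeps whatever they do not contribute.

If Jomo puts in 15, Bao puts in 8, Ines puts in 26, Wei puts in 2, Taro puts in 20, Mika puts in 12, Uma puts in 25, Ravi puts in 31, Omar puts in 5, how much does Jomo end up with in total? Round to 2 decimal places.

Total contributed: 15 + 8 + 26 + 2 + 20 + 12 + 25 + 31 + 5 = 144.
Each receives 7.1 × 144 / 9 = 113.60 from the group guarantee fund.
Jomo keeps 32 − 15 = 17, so Jomo's payoff is 17 + 113.60 = 130.60.

130.60 dollars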